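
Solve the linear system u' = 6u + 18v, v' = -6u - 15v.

u(t) = -3C_1e^(-6t) + 2C_2e^(-3t), v(t) = 2C_1e^(-6t) - C_2e^(-3t)

Coefficient matrix A = [[6, 18], [-6, -15]].
Characteristic polynomial det(A - λI) = λ^2 + 9λ + 18 = 0.
Eigenvalues λ = -6, -3.
For λ=-6: (A-λI) row 1 is [12, 18], so an eigenvector is (-3, 2).
For λ=-3: (A-λI) row 1 is [9, 18], so an eigenvector is (2, -1).
General solution: C_1e^(-6t)(-3,2) + C_2e^(-3t)(2,-1).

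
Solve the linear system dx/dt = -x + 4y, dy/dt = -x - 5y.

x(t) = -2C_1e^(-3t) - 2C_2te^(-3t) + 3C_2e^(-3t), y(t) = C_1e^(-3t) + C_2te^(-3t) - 2C_2e^(-3t)

Coefficient matrix A = [[-1, 4], [-1, -5]].
Characteristic polynomial det(A - λI) = λ^2 + 6λ + 9 = 0.
Single eigenvalue λ = -3 with algebraic multiplicity 2.
Eigenvector v = (-2,1); generalized eigenvector w with (A-λI)w=v is (3,-2).
General solution: e^(-3t)[C_1·v + C_2·(t·v + w)].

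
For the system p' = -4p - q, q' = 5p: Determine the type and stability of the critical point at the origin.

stable spiral

A = [[-4,-1],[5,0]]; det(A-λI) = λ^2 + 4λ + 5.
λ = -2 ± i: negative real part.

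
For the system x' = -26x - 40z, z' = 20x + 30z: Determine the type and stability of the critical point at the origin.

A = [[-26,-40],[20,30]]; det(A-λI) = λ^2 - 4λ + 20.
λ = 2 ± 4i: positive real part.

unstable spiral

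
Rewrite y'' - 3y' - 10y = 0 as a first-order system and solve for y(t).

y(t) = c_1e^(5t) + c_2e^(-2t)

Let x_1 = y, x_2 = y'. Then x_1' = x_2 and x_2' = 10x_1 + 3x_2.
A = [[0,1],[10,3]]; det(A-λI) = λ^2 - 3λ - 10.
Eigenvalues λ = 5, -2 with eigenvectors (1,5), (1,-2).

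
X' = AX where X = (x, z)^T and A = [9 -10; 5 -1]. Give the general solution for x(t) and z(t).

Coefficient matrix A = [[9, -10], [5, -1]].
Characteristic polynomial det(A - λI) = λ^2 - 8λ + 41 = 0.
Eigenvalues λ = 4 ± 5i (complex conjugate pair).
For λ=4+5i: an eigenvector is (-1,-1) - i(1,0) = (-1 - i, -1).
A real fundamental pair from Re and Im of e^((4+5i)t)v: X_1 = e^(4t)(cos(5t)·(-1,-1) + sin(5t)·(1,0)), X_2 = e^(4t)(sin(5t)·(-1,-1) - cos(5t)·(1,0)).
General solution: c_1X_1 + c_2X_2.

x(t) = c_1e^(4t)sin(5t) - c_1e^(4t)cos(5t) - c_2e^(4t)sin(5t) - c_2e^(4t)cos(5t), z(t) = -c_1e^(4t)cos(5t) - c_2e^(4t)sin(5t)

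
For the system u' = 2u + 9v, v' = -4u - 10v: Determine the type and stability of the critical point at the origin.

A = [[2,9],[-4,-10]]; det(A-λI) = λ^2 + 8λ + 16.
repeated λ = -4 with a single eigenvector.

stable improper node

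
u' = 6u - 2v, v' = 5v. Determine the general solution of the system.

Coefficient matrix A = [[6, -2], [0, 5]].
Characteristic polynomial det(A - λI) = λ^2 - 11λ + 30 = 0.
Eigenvalues λ = 6, 5.
For λ=6: (A-λI) row 1 is [0, -2], so an eigenvector is (-1, 0).
For λ=5: (A-λI) row 1 is [1, -2], so an eigenvector is (2, 1).
General solution: K_1e^(6t)(-1,0) + K_2e^(5t)(2,1).

u(t) = -K_1e^(6t) + 2K_2e^(5t), v(t) = K_2e^(5t)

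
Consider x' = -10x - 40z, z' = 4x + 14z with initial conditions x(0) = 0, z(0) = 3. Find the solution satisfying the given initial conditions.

x(t) = -30e^(2t)sin(4t), z(t) = 9e^(2t)sin(4t) + 3e^(2t)cos(4t)

Coefficient matrix A = [[-10, -40], [4, 14]].
Characteristic polynomial det(A - λI) = λ^2 - 4λ + 20 = 0.
Eigenvalues λ = 2 ± 4i (complex conjugate pair).
For λ=2+4i: an eigenvector is (-3,1) - i(-1,0) = (-3 + i, 1).
A real fundamental pair from Re and Im of e^((2+4i)t)v: X_1 = e^(2t)(cos(4t)·(-3,1) + sin(4t)·(-1,0)), X_2 = e^(2t)(sin(4t)·(-3,1) - cos(4t)·(-1,0)).
General solution: c_1X_1 + c_2X_2.
Applying x(0)=0, z(0)=3 gives c_1=3, c_2=9.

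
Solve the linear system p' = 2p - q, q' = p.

Coefficient matrix A = [[2, -1], [1, 0]].
Characteristic polynomial det(A - λI) = λ^2 - 2λ + 1 = 0.
Single eigenvalue λ = 1 with algebraic multiplicity 2.
Eigenvector v = (1,1); generalized eigenvector w with (A-λI)w=v is (-2,-3).
General solution: e^(t)[c_1·v + c_2·(t·v + w)].

p(t) = c_1e^(t) + c_2te^(t) - 2c_2e^(t), q(t) = c_1e^(t) + c_2te^(t) - 3c_2e^(t)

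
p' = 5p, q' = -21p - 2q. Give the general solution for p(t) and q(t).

Coefficient matrix A = [[5, 0], [-21, -2]].
Characteristic polynomial det(A - λI) = λ^2 - 3λ - 10 = 0.
Eigenvalues λ = 5, -2.
For λ=5: (A-λI) row 2 is [-21, -7], so an eigenvector is (1, -3).
For λ=-2: (A-λI) row 1 is [7, 0], so an eigenvector is (0, -1).
General solution: c_1e^(5t)(1,-3) + c_2e^(-2t)(0,-1).

p(t) = c_1e^(5t), q(t) = -3c_1e^(5t) - c_2e^(-2t)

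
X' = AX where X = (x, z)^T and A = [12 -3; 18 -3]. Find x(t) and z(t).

Coefficient matrix A = [[12, -3], [18, -3]].
Characteristic polynomial det(A - λI) = λ^2 - 9λ + 18 = 0.
Eigenvalues λ = 3, 6.
For λ=3: (A-λI) row 1 is [9, -3], so an eigenvector is (1, 3).
For λ=6: (A-λI) row 1 is [6, -3], so an eigenvector is (1, 2).
General solution: K_1e^(3t)(1,3) + K_2e^(6t)(1,2).

x(t) = K_1e^(3t) + K_2e^(6t), z(t) = 3K_1e^(3t) + 2K_2e^(6t)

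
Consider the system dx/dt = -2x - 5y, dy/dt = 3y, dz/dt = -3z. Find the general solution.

x(t) = K_1e^(-2t) - K_2e^(3t), y(t) = K_2e^(3t), z(t) = K_3e^(-3t)

Coefficient matrix A = [[-2, -5, 0], [0, 3, 0], [0, 0, -3]].
det(A - λI) = 0 gives eigenvalues λ = -2, 3, -3.
For λ=-2: eigenvector (1,0,0).
For λ=3: eigenvector (-1,1,0).
For λ=-3: eigenvector (0,0,1).
General solution: K_1e^(-2t)(1,0,0) + K_2e^(3t)(-1,1,0) + K_3e^(-3t)(0,0,1).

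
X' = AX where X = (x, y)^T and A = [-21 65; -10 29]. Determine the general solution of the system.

Coefficient matrix A = [[-21, 65], [-10, 29]].
Characteristic polynomial det(A - λI) = λ^2 - 8λ + 41 = 0.
Eigenvalues λ = 4 ± 5i (complex conjugate pair).
For λ=4+5i: an eigenvector is (-3,-1) - i(2,1) = (-3 - 2i, -1 - i).
A real fundamental pair from Re and Im of e^((4+5i)t)v: X_1 = e^(4t)(cos(5t)·(-3,-1) + sin(5t)·(2,1)), X_2 = e^(4t)(sin(5t)·(-3,-1) - cos(5t)·(2,1)).
General solution: K_1X_1 + K_2X_2.

x(t) = 2K_1e^(4t)sin(5t) - 3K_1e^(4t)cos(5t) - 3K_2e^(4t)sin(5t) - 2K_2e^(4t)cos(5t), y(t) = K_1e^(4t)sin(5t) - K_1e^(4t)cos(5t) - K_2e^(4t)sin(5t) - K_2e^(4t)cos(5t)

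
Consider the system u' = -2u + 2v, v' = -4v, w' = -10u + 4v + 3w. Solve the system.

u(t) = C_1e^(-2t) - C_2e^(-4t), v(t) = C_2e^(-4t), w(t) = 2C_1e^(-2t) - 2C_2e^(-4t) + C_3e^(3t)

Coefficient matrix A = [[-2, 2, 0], [0, -4, 0], [-10, 4, 3]].
det(A - λI) = 0 gives eigenvalues λ = -2, -4, 3.
For λ=-2: eigenvector (1,0,2).
For λ=-4: eigenvector (-1,1,-2).
For λ=3: eigenvector (0,0,1).
General solution: C_1e^(-2t)(1,0,2) + C_2e^(-4t)(-1,1,-2) + C_3e^(3t)(0,0,1).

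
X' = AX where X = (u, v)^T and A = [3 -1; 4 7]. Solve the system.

u(t) = -C_1e^(5t) - C_2te^(5t), v(t) = 2C_1e^(5t) + 2C_2te^(5t) + C_2e^(5t)

Coefficient matrix A = [[3, -1], [4, 7]].
Characteristic polynomial det(A - λI) = λ^2 - 10λ + 25 = 0.
Single eigenvalue λ = 5 with algebraic multiplicity 2.
Eigenvector v = (-1,2); generalized eigenvector w with (A-λI)w=v is (0,1).
General solution: e^(5t)[C_1·v + C_2·(t·v + w)].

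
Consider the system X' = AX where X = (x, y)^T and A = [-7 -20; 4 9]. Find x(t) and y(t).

x(t) = -2K_1e^(t)sin(4t) + K_1e^(t)cos(4t) + K_2e^(t)sin(4t) + 2K_2e^(t)cos(4t), y(t) = K_1e^(t)sin(4t) - K_2e^(t)cos(4t)

Coefficient matrix A = [[-7, -20], [4, 9]].
Characteristic polynomial det(A - λI) = λ^2 - 2λ + 17 = 0.
Eigenvalues λ = 1 ± 4i (complex conjugate pair).
For λ=1+4i: an eigenvector is (1,0) - i(-2,1) = (1 + 2i, 0 - i).
A real fundamental pair from Re and Im of e^((1+4i)t)v: X_1 = e^(t)(cos(4t)·(1,0) + sin(4t)·(-2,1)), X_2 = e^(t)(sin(4t)·(1,0) - cos(4t)·(-2,1)).
General solution: K_1X_1 + K_2X_2.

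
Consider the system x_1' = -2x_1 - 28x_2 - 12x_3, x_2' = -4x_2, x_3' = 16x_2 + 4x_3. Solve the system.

x_1(t) = -2c_1e^(4t) + 2c_2e^(-4t) + c_3e^(-2t), x_2(t) = c_2e^(-4t), x_3(t) = c_1e^(4t) - 2c_2e^(-4t)

Coefficient matrix A = [[-2, -28, -12], [0, -4, 0], [0, 16, 4]].
det(A - λI) = 0 gives eigenvalues λ = 4, -4, -2.
For λ=4: eigenvector (-2,0,1).
For λ=-4: eigenvector (2,1,-2).
For λ=-2: eigenvector (1,0,0).
General solution: c_1e^(4t)(-2,0,1) + c_2e^(-4t)(2,1,-2) + c_3e^(-2t)(1,0,0).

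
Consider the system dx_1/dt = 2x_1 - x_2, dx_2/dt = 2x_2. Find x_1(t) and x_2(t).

x_1(t) = -K_1e^(2t) - K_2te^(2t) - 3K_2e^(2t), x_2(t) = K_2e^(2t)

Coefficient matrix A = [[2, -1], [0, 2]].
Characteristic polynomial det(A - λI) = λ^2 - 4λ + 4 = 0.
Single eigenvalue λ = 2 with algebraic multiplicity 2.
Eigenvector v = (-1,0); generalized eigenvector w with (A-λI)w=v is (-3,1).
General solution: e^(2t)[K_1·v + K_2·(t·v + w)].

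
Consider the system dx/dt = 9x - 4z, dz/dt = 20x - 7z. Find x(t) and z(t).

Coefficient matrix A = [[9, -4], [20, -7]].
Characteristic polynomial det(A - λI) = λ^2 - 2λ + 17 = 0.
Eigenvalues λ = 1 ± 4i (complex conjugate pair).
For λ=1+4i: an eigenvector is (0,-1) - i(1,2) = (0 - i, -1 - 2i).
A real fundamental pair from Re and Im of e^((1+4i)t)v: X_1 = e^(t)(cos(4t)·(0,-1) + sin(4t)·(1,2)), X_2 = e^(t)(sin(4t)·(0,-1) - cos(4t)·(1,2)).
General solution: C_1X_1 + C_2X_2.

x(t) = C_1e^(t)sin(4t) - C_2e^(t)cos(4t), z(t) = 2C_1e^(t)sin(4t) - C_1e^(t)cos(4t) - C_2e^(t)sin(4t) - 2C_2e^(t)cos(4t)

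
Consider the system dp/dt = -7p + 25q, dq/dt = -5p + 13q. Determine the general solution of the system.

p(t) = c_1e^(3t)sin(5t) + 2c_1e^(3t)cos(5t) + 2c_2e^(3t)sin(5t) - c_2e^(3t)cos(5t), q(t) = c_1e^(3t)cos(5t) + c_2e^(3t)sin(5t)

Coefficient matrix A = [[-7, 25], [-5, 13]].
Characteristic polynomial det(A - λI) = λ^2 - 6λ + 34 = 0.
Eigenvalues λ = 3 ± 5i (complex conjugate pair).
For λ=3+5i: an eigenvector is (2,1) - i(1,0) = (2 - i, 1).
A real fundamental pair from Re and Im of e^((3+5i)t)v: X_1 = e^(3t)(cos(5t)·(2,1) + sin(5t)·(1,0)), X_2 = e^(3t)(sin(5t)·(2,1) - cos(5t)·(1,0)).
General solution: c_1X_1 + c_2X_2.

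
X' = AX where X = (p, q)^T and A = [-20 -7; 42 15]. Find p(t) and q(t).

Coefficient matrix A = [[-20, -7], [42, 15]].
Characteristic polynomial det(A - λI) = λ^2 + 5λ - 6 = 0.
Eigenvalues λ = 1, -6.
For λ=1: (A-λI) row 1 is [-21, -7], so an eigenvector is (1, -3).
For λ=-6: (A-λI) row 1 is [-14, -7], so an eigenvector is (-1, 2).
General solution: C_1e^(t)(1,-3) + C_2e^(-6t)(-1,2).

p(t) = C_1e^(t) - C_2e^(-6t), q(t) = -3C_1e^(t) + 2C_2e^(-6t)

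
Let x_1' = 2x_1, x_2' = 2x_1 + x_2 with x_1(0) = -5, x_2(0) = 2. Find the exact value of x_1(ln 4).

A = [[2,0],[2,1]]; eigenvalues λ = 2, 1.
Eigenvectors: (-1,-2) for λ=2, (0,-1) for λ=1.
From the initial condition, c_1 = 5, c_2 = -12.
x_1(ln 4) = (5)(4^2)(-1) + (-12)(4^1)(0) = -80.

-80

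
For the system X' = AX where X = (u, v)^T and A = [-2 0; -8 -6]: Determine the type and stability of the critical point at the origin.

A = [[-2,0],[-8,-6]]; det(A-λI) = λ^2 + 8λ + 12.
λ = -6, -2: both negative.

stable node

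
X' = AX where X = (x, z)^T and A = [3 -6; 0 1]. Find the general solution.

x(t) = C_1e^(3t) - 3C_2e^(t), z(t) = -C_2e^(t)

Coefficient matrix A = [[3, -6], [0, 1]].
Characteristic polynomial det(A - λI) = λ^2 - 4λ + 3 = 0.
Eigenvalues λ = 3, 1.
For λ=3: (A-λI) row 1 is [0, -6], so an eigenvector is (1, 0).
For λ=1: (A-λI) row 1 is [2, -6], so an eigenvector is (-3, -1).
General solution: C_1e^(3t)(1,0) + C_2e^(t)(-3,-1).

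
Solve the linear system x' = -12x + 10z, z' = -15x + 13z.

Coefficient matrix A = [[-12, 10], [-15, 13]].
Characteristic polynomial det(A - λI) = λ^2 - λ - 6 = 0.
Eigenvalues λ = -2, 3.
For λ=-2: (A-λI) row 1 is [-10, 10], so an eigenvector is (-1, -1).
For λ=3: (A-λI) row 1 is [-15, 10], so an eigenvector is (2, 3).
General solution: c_1e^(-2t)(-1,-1) + c_2e^(3t)(2,3).

x(t) = -c_1e^(-2t) + 2c_2e^(3t), z(t) = -c_1e^(-2t) + 3c_2e^(3t)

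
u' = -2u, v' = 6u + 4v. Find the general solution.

u(t) = -c_1e^(-2t), v(t) = c_1e^(-2t) + c_2e^(4t)

Coefficient matrix A = [[-2, 0], [6, 4]].
Characteristic polynomial det(A - λI) = λ^2 - 2λ - 8 = 0.
Eigenvalues λ = -2, 4.
For λ=-2: (A-λI) row 2 is [6, 6], so an eigenvector is (-1, 1).
For λ=4: (A-λI) row 1 is [-6, 0], so an eigenvector is (0, 1).
General solution: c_1e^(-2t)(-1,1) + c_2e^(4t)(0,1).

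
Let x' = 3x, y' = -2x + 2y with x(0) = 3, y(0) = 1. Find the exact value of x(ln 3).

A = [[3,0],[-2,2]]; eigenvalues λ = 2, 3.
Eigenvectors: (0,1) for λ=2, (-1,2) for λ=3.
From the initial condition, c_1 = 7, c_2 = -3.
x(ln 3) = (7)(3^2)(0) + (-3)(3^3)(-1) = 81.

81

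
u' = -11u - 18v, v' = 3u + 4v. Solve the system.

u(t) = 3c_1e^(-5t) + 2c_2e^(-2t), v(t) = -c_1e^(-5t) - c_2e^(-2t)

Coefficient matrix A = [[-11, -18], [3, 4]].
Characteristic polynomial det(A - λI) = λ^2 + 7λ + 10 = 0.
Eigenvalues λ = -5, -2.
For λ=-5: (A-λI) row 1 is [-6, -18], so an eigenvector is (3, -1).
For λ=-2: (A-λI) row 1 is [-9, -18], so an eigenvector is (2, -1).
General solution: c_1e^(-5t)(3,-1) + c_2e^(-2t)(2,-1).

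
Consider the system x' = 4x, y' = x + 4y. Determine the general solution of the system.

x(t) = C_2e^(4t), y(t) = C_1e^(4t) + C_2te^(4t) - 2C_2e^(4t)

Coefficient matrix A = [[4, 0], [1, 4]].
Characteristic polynomial det(A - λI) = λ^2 - 8λ + 16 = 0.
Single eigenvalue λ = 4 with algebraic multiplicity 2.
Eigenvector v = (0,1); generalized eigenvector w with (A-λI)w=v is (1,-2).
General solution: e^(4t)[C_1·v + C_2·(t·v + w)].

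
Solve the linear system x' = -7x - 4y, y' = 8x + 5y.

Coefficient matrix A = [[-7, -4], [8, 5]].
Characteristic polynomial det(A - λI) = λ^2 + 2λ - 3 = 0.
Eigenvalues λ = -3, 1.
For λ=-3: (A-λI) row 1 is [-4, -4], so an eigenvector is (-1, 1).
For λ=1: (A-λI) row 1 is [-8, -4], so an eigenvector is (1, -2).
General solution: C_1e^(-3t)(-1,1) + C_2e^(t)(1,-2).

x(t) = -C_1e^(-3t) + C_2e^(t), y(t) = C_1e^(-3t) - 2C_2e^(t)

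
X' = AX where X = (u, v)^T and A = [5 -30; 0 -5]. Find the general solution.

u(t) = 3c_1e^(-5t) + c_2e^(5t), v(t) = c_1e^(-5t)

Coefficient matrix A = [[5, -30], [0, -5]].
Characteristic polynomial det(A - λI) = λ^2 - 25 = 0.
Eigenvalues λ = -5, 5.
For λ=-5: (A-λI) row 1 is [10, -30], so an eigenvector is (3, 1).
For λ=5: (A-λI) row 1 is [0, -30], so an eigenvector is (1, 0).
General solution: c_1e^(-5t)(3,1) + c_2e^(5t)(1,0).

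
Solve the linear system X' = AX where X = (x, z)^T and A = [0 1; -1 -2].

x(t) = K_1e^(-t) + K_2te^(-t) + K_2e^(-t), z(t) = -K_1e^(-t) - K_2te^(-t)

Coefficient matrix A = [[0, 1], [-1, -2]].
Characteristic polynomial det(A - λI) = λ^2 + 2λ + 1 = 0.
Single eigenvalue λ = -1 with algebraic multiplicity 2.
Eigenvector v = (1,-1); generalized eigenvector w with (A-λI)w=v is (1,0).
General solution: e^(-t)[K_1·v + K_2·(t·v + w)].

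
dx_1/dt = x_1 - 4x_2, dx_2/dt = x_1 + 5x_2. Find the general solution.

Coefficient matrix A = [[1, -4], [1, 5]].
Characteristic polynomial det(A - λI) = λ^2 - 6λ + 9 = 0.
Single eigenvalue λ = 3 with algebraic multiplicity 2.
Eigenvector v = (-2,1); generalized eigenvector w with (A-λI)w=v is (-3,2).
General solution: e^(3t)[c_1·v + c_2·(t·v + w)].

x_1(t) = -2c_1e^(3t) - 2c_2te^(3t) - 3c_2e^(3t), x_2(t) = c_1e^(3t) + c_2te^(3t) + 2c_2e^(3t)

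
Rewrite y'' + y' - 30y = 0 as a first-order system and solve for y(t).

Let x_1 = y, x_2 = y'. Then x_1' = x_2 and x_2' = 30x_1 - x_2.
A = [[0,1],[30,-1]]; det(A-λI) = λ^2 + λ - 30.
Eigenvalues λ = 5, -6 with eigenvectors (1,5), (1,-6).

y(t) = c_1e^(5t) + c_2e^(-6t)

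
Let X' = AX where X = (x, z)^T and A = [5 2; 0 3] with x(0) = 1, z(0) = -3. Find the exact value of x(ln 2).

-40

A = [[5,2],[0,3]]; eigenvalues λ = 5, 3.
Eigenvectors: (-1,0) for λ=5, (-1,1) for λ=3.
From the initial condition, c_1 = 2, c_2 = -3.
x(ln 2) = (2)(2^5)(-1) + (-3)(2^3)(-1) = -40.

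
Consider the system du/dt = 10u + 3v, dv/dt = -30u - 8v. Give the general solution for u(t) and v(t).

Coefficient matrix A = [[10, 3], [-30, -8]].
Characteristic polynomial det(A - λI) = λ^2 - 2λ + 10 = 0.
Eigenvalues λ = 1 ± 3i (complex conjugate pair).
For λ=1+3i: an eigenvector is (0,-1) - i(-1,3) = (0 + i, -1 - 3i).
A real fundamental pair from Re and Im of e^((1+3i)t)v: X_1 = e^(t)(cos(3t)·(0,-1) + sin(3t)·(-1,3)), X_2 = e^(t)(sin(3t)·(0,-1) - cos(3t)·(-1,3)).
General solution: c_1X_1 + c_2X_2.

u(t) = -c_1e^(t)sin(3t) + c_2e^(t)cos(3t), v(t) = 3c_1e^(t)sin(3t) - c_1e^(t)cos(3t) - c_2e^(t)sin(3t) - 3c_2e^(t)cos(3t)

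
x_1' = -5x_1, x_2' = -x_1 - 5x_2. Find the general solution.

Coefficient matrix A = [[-5, 0], [-1, -5]].
Characteristic polynomial det(A - λI) = λ^2 + 10λ + 25 = 0.
Single eigenvalue λ = -5 with algebraic multiplicity 2.
Eigenvector v = (0,-1); generalized eigenvector w with (A-λI)w=v is (1,-2).
General solution: e^(-5t)[K_1·v + K_2·(t·v + w)].

x_1(t) = K_2e^(-5t), x_2(t) = -K_1e^(-5t) - K_2te^(-5t) - 2K_2e^(-5t)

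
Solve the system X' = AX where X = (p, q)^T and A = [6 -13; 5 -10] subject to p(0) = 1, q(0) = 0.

p(t) = 8e^(-2t)sin(t) + e^(-2t)cos(t), q(t) = 5e^(-2t)sin(t)

Coefficient matrix A = [[6, -13], [5, -10]].
Characteristic polynomial det(A - λI) = λ^2 + 4λ + 5 = 0.
Eigenvalues λ = -2 ± i (complex conjugate pair).
For λ=-2+i: an eigenvector is (2,1) - i(3,2) = (2 - 3i, 1 - 2i).
A real fundamental pair from Re and Im of e^((-2+i)t)v: X_1 = e^(-2t)(cos(t)·(2,1) + sin(t)·(3,2)), X_2 = e^(-2t)(sin(t)·(2,1) - cos(t)·(3,2)).
General solution: K_1X_1 + K_2X_2.
Applying p(0)=1, q(0)=0 gives K_1=2, K_2=1.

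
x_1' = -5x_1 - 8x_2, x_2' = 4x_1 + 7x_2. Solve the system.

x_1(t) = 2c_1e^(-t) + c_2e^(3t), x_2(t) = -c_1e^(-t) - c_2e^(3t)

Coefficient matrix A = [[-5, -8], [4, 7]].
Characteristic polynomial det(A - λI) = λ^2 - 2λ - 3 = 0.
Eigenvalues λ = -1, 3.
For λ=-1: (A-λI) row 1 is [-4, -8], so an eigenvector is (2, -1).
For λ=3: (A-λI) row 1 is [-8, -8], so an eigenvector is (1, -1).
General solution: c_1e^(-t)(2,-1) + c_2e^(3t)(1,-1).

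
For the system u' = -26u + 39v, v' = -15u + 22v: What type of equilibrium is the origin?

A = [[-26,39],[-15,22]]; det(A-λI) = λ^2 + 4λ + 13.
λ = -2 ± 3i: negative real part.

stable spiral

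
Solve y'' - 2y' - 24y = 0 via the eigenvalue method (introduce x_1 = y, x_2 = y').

Let x_1 = y, x_2 = y'. Then x_1' = x_2 and x_2' = 24x_1 + 2x_2.
A = [[0,1],[24,2]]; det(A-λI) = λ^2 - 2λ - 24.
Eigenvalues λ = -4, 6 with eigenvectors (1,-4), (1,6).

y(t) = K_1e^(-4t) + K_2e^(6t)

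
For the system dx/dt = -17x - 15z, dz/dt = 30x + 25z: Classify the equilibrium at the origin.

unstable spiral

A = [[-17,-15],[30,25]]; det(A-λI) = λ^2 - 8λ + 25.
λ = 4 ± 3i: positive real part.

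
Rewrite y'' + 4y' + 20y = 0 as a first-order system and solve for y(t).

Let x_1 = y, x_2 = y'. Then x_1' = x_2 and x_2' = -20x_1 - 4x_2.
A = [[0,1],[-20,-4]]; det(A-λI) = λ^2 + 4λ + 20.
Eigenvalues λ = -2 ± 4i.

y(t) = c_1e^(-2t)cos(4t) + c_2e^(-2t)sin(4t)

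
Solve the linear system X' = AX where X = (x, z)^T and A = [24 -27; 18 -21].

Coefficient matrix A = [[24, -27], [18, -21]].
Characteristic polynomial det(A - λI) = λ^2 - 3λ - 18 = 0.
Eigenvalues λ = -3, 6.
For λ=-3: (A-λI) row 1 is [27, -27], so an eigenvector is (1, 1).
For λ=6: (A-λI) row 1 is [18, -27], so an eigenvector is (3, 2).
General solution: C_1e^(-3t)(1,1) + C_2e^(6t)(3,2).

x(t) = C_1e^(-3t) + 3C_2e^(6t), z(t) = C_1e^(-3t) + 2C_2e^(6t)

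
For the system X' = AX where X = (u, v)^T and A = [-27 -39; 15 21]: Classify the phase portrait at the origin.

stable spiral

A = [[-27,-39],[15,21]]; det(A-λI) = λ^2 + 6λ + 18.
λ = -3 ± 3i: negative real part.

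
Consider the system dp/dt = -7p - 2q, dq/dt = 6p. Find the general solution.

p(t) = 2K_1e^(-4t) - K_2e^(-3t), q(t) = -3K_1e^(-4t) + 2K_2e^(-3t)

Coefficient matrix A = [[-7, -2], [6, 0]].
Characteristic polynomial det(A - λI) = λ^2 + 7λ + 12 = 0.
Eigenvalues λ = -4, -3.
For λ=-4: (A-λI) row 1 is [-3, -2], so an eigenvector is (2, -3).
For λ=-3: (A-λI) row 1 is [-4, -2], so an eigenvector is (-1, 2).
General solution: K_1e^(-4t)(2,-3) + K_2e^(-3t)(-1,2).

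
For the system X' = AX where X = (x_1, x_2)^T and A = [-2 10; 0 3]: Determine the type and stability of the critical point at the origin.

A = [[-2,10],[0,3]]; det(A-λI) = λ^2 - λ - 6.
λ = -2, 3: opposite signs.

saddle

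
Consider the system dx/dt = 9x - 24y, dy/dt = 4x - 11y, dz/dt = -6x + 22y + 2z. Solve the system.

Coefficient matrix A = [[9, -24, 0], [4, -11, 0], [-6, 22, 2]].
det(A - λI) = 0 gives eigenvalues λ = 1, -3, 2.
For λ=1: eigenvector (3,1,-4).
For λ=-3: eigenvector (2,1,-2).
For λ=2: eigenvector (0,0,1).
General solution: K_1e^(t)(3,1,-4) + K_2e^(-3t)(2,1,-2) + K_3e^(2t)(0,0,1).

x(t) = 3K_1e^(t) + 2K_2e^(-3t), y(t) = K_1e^(t) + K_2e^(-3t), z(t) = -4K_1e^(t) - 2K_2e^(-3t) + K_3e^(2t)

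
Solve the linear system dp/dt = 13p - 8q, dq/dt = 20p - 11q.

p(t) = -c_1e^(t)sin(4t) - c_1e^(t)cos(4t) - c_2e^(t)sin(4t) + c_2e^(t)cos(4t), q(t) = -2c_1e^(t)sin(4t) - c_1e^(t)cos(4t) - c_2e^(t)sin(4t) + 2c_2e^(t)cos(4t)

Coefficient matrix A = [[13, -8], [20, -11]].
Characteristic polynomial det(A - λI) = λ^2 - 2λ + 17 = 0.
Eigenvalues λ = 1 ± 4i (complex conjugate pair).
For λ=1+4i: an eigenvector is (-1,-1) - i(-1,-2) = (-1 + i, -1 + 2i).
A real fundamental pair from Re and Im of e^((1+4i)t)v: X_1 = e^(t)(cos(4t)·(-1,-1) + sin(4t)·(-1,-2)), X_2 = e^(t)(sin(4t)·(-1,-1) - cos(4t)·(-1,-2)).
General solution: c_1X_1 + c_2X_2.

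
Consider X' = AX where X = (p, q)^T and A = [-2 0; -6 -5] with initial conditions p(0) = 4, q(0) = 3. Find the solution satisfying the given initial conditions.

Coefficient matrix A = [[-2, 0], [-6, -5]].
Characteristic polynomial det(A - λI) = λ^2 + 7λ + 10 = 0.
Eigenvalues λ = -2, -5.
For λ=-2: (A-λI) row 2 is [-6, -3], so an eigenvector is (-1, 2).
For λ=-5: (A-λI) row 1 is [3, 0], so an eigenvector is (0, -1).
General solution: c_1e^(-2t)(-1,2) + c_2e^(-5t)(0,-1).
Applying p(0)=4, q(0)=3 gives c_1=-4, c_2=-11.

p(t) = 4e^(-2t), q(t) = -8e^(-2t) + 11e^(-5t)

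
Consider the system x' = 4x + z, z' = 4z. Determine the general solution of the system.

x(t) = -K_1e^(4t) - K_2te^(4t) - 2K_2e^(4t), z(t) = -K_2e^(4t)

Coefficient matrix A = [[4, 1], [0, 4]].
Characteristic polynomial det(A - λI) = λ^2 - 8λ + 16 = 0.
Single eigenvalue λ = 4 with algebraic multiplicity 2.
Eigenvector v = (-1,0); generalized eigenvector w with (A-λI)w=v is (-2,-1).
General solution: e^(4t)[K_1·v + K_2·(t·v + w)].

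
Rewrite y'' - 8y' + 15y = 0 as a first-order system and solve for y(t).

Let x_1 = y, x_2 = y'. Then x_1' = x_2 and x_2' = -15x_1 + 8x_2.
A = [[0,1],[-15,8]]; det(A-λI) = λ^2 - 8λ + 15.
Eigenvalues λ = 5, 3 with eigenvectors (1,5), (1,3).

y(t) = C_1e^(5t) + C_2e^(3t)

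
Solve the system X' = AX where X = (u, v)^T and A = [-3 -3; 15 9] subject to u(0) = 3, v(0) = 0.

Coefficient matrix A = [[-3, -3], [15, 9]].
Characteristic polynomial det(A - λI) = λ^2 - 6λ + 18 = 0.
Eigenvalues λ = 3 ± 3i (complex conjugate pair).
For λ=3+3i: an eigenvector is (0,1) - i(-1,2) = (0 + i, 1 - 2i).
A real fundamental pair from Re and Im of e^((3+3i)t)v: X_1 = e^(3t)(cos(3t)·(0,1) + sin(3t)·(-1,2)), X_2 = e^(3t)(sin(3t)·(0,1) - cos(3t)·(-1,2)).
General solution: C_1X_1 + C_2X_2.
Applying u(0)=3, v(0)=0 gives C_1=6, C_2=3.

u(t) = -6e^(3t)sin(3t) + 3e^(3t)cos(3t), v(t) = 15e^(3t)sin(3t)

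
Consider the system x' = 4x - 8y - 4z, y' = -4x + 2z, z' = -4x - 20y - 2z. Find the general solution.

Coefficient matrix A = [[4, -8, -4], [-4, 0, 2], [-4, -20, -2]].
det(A - λI) = 0 gives eigenvalues λ = -4, 2, 4.
For λ=-4: eigenvector (1,0,2).
For λ=2: eigenvector (2,-1,3).
For λ=4: eigenvector (-2,1,-2).
General solution: c_1e^(-4t)(1,0,2) + c_2e^(2t)(2,-1,3) + c_3e^(4t)(-2,1,-2).

x(t) = c_1e^(-4t) + 2c_2e^(2t) - 2c_3e^(4t), y(t) = -c_2e^(2t) + c_3e^(4t), z(t) = 2c_1e^(-4t) + 3c_2e^(2t) - 2c_3e^(4t)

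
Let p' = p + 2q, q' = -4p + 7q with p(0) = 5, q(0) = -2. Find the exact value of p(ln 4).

A = [[1,2],[-4,7]]; eigenvalues λ = 5, 3.
Eigenvectors: (1,2) for λ=5, (1,1) for λ=3.
From the initial condition, c_1 = -7, c_2 = 12.
p(ln 4) = (-7)(4^5)(1) + (12)(4^3)(1) = -6400.

-6400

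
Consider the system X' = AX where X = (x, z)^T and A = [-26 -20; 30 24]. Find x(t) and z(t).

Coefficient matrix A = [[-26, -20], [30, 24]].
Characteristic polynomial det(A - λI) = λ^2 + 2λ - 24 = 0.
Eigenvalues λ = 4, -6.
For λ=4: (A-λI) row 1 is [-30, -20], so an eigenvector is (2, -3).
For λ=-6: (A-λI) row 1 is [-20, -20], so an eigenvector is (1, -1).
General solution: K_1e^(4t)(2,-3) + K_2e^(-6t)(1,-1).

x(t) = 2K_1e^(4t) + K_2e^(-6t), z(t) = -3K_1e^(4t) - K_2e^(-6t)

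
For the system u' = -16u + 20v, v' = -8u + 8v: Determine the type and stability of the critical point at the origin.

stable spiral

A = [[-16,20],[-8,8]]; det(A-λI) = λ^2 + 8λ + 32.
λ = -4 ± 4i: negative real part.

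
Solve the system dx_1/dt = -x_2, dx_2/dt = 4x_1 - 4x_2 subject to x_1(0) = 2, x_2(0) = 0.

x_1(t) = 4te^(-2t) + 2e^(-2t), x_2(t) = 8te^(-2t)

Coefficient matrix A = [[0, -1], [4, -4]].
Characteristic polynomial det(A - λI) = λ^2 + 4λ + 4 = 0.
Single eigenvalue λ = -2 with algebraic multiplicity 2.
Eigenvector v = (-1,-2); generalized eigenvector w with (A-λI)w=v is (-2,-3).
General solution: e^(-2t)[C_1·v + C_2·(t·v + w)].
Applying x_1(0)=2, x_2(0)=0 gives C_1=6, C_2=-4.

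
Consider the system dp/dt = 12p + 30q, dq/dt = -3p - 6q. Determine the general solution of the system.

Coefficient matrix A = [[12, 30], [-3, -6]].
Characteristic polynomial det(A - λI) = λ^2 - 6λ + 18 = 0.
Eigenvalues λ = 3 ± 3i (complex conjugate pair).
For λ=3+3i: an eigenvector is (-1,0) - i(-3,1) = (-1 + 3i, 0 - i).
A real fundamental pair from Re and Im of e^((3+3i)t)v: X_1 = e^(3t)(cos(3t)·(-1,0) + sin(3t)·(-3,1)), X_2 = e^(3t)(sin(3t)·(-1,0) - cos(3t)·(-3,1)).
General solution: K_1X_1 + K_2X_2.

p(t) = -3K_1e^(3t)sin(3t) - K_1e^(3t)cos(3t) - K_2e^(3t)sin(3t) + 3K_2e^(3t)cos(3t), q(t) = K_1e^(3t)sin(3t) - K_2e^(3t)cos(3t)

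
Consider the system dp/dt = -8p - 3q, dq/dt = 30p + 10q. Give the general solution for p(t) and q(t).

p(t) = -K_1e^(t)sin(3t) + K_2e^(t)cos(3t), q(t) = 3K_1e^(t)sin(3t) + K_1e^(t)cos(3t) + K_2e^(t)sin(3t) - 3K_2e^(t)cos(3t)

Coefficient matrix A = [[-8, -3], [30, 10]].
Characteristic polynomial det(A - λI) = λ^2 - 2λ + 10 = 0.
Eigenvalues λ = 1 ± 3i (complex conjugate pair).
For λ=1+3i: an eigenvector is (0,1) - i(-1,3) = (0 + i, 1 - 3i).
A real fundamental pair from Re and Im of e^((1+3i)t)v: X_1 = e^(t)(cos(3t)·(0,1) + sin(3t)·(-1,3)), X_2 = e^(t)(sin(3t)·(0,1) - cos(3t)·(-1,3)).
General solution: K_1X_1 + K_2X_2.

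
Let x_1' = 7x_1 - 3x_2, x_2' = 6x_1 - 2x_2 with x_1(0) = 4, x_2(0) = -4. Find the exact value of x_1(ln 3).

A = [[7,-3],[6,-2]]; eigenvalues λ = 4, 1.
Eigenvectors: (-1,-1) for λ=4, (-1,-2) for λ=1.
From the initial condition, c_1 = -12, c_2 = 8.
x_1(ln 3) = (-12)(3^4)(-1) + (8)(3^1)(-1) = 948.

948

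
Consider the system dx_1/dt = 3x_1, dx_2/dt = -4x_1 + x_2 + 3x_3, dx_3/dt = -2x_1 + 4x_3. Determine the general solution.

Coefficient matrix A = [[3, 0, 0], [-4, 1, 3], [-2, 0, 4]].
det(A - λI) = 0 gives eigenvalues λ = 3, 1, 4.
For λ=3: eigenvector (1,1,2).
For λ=1: eigenvector (0,1,0).
For λ=4: eigenvector (0,1,1).
General solution: c_1e^(3t)(1,1,2) + c_2e^(t)(0,1,0) + c_3e^(4t)(0,1,1).

x_1(t) = c_1e^(3t), x_2(t) = c_1e^(3t) + c_2e^(t) + c_3e^(4t), x_3(t) = 2c_1e^(3t) + c_3e^(4t)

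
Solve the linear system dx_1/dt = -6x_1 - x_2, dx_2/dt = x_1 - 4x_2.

Coefficient matrix A = [[-6, -1], [1, -4]].
Characteristic polynomial det(A - λI) = λ^2 + 10λ + 25 = 0.
Single eigenvalue λ = -5 with algebraic multiplicity 2.
Eigenvector v = (1,-1); generalized eigenvector w with (A-λI)w=v is (-3,2).
General solution: e^(-5t)[C_1·v + C_2·(t·v + w)].

x_1(t) = C_1e^(-5t) + C_2te^(-5t) - 3C_2e^(-5t), x_2(t) = -C_1e^(-5t) - C_2te^(-5t) + 2C_2e^(-5t)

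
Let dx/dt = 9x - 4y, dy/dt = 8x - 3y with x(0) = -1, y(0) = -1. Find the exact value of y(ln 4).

-1024

A = [[9,-4],[8,-3]]; eigenvalues λ = 5, 1.
Eigenvectors: (1,1) for λ=5, (1,2) for λ=1.
From the initial condition, c_1 = -1, c_2 = 0.
y(ln 4) = (-1)(4^5)(1) + (0)(4^1)(2) = -1024.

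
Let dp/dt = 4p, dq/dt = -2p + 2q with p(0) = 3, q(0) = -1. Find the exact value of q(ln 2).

A = [[4,0],[-2,2]]; eigenvalues λ = 4, 2.
Eigenvectors: (1,-1) for λ=4, (0,-1) for λ=2.
From the initial condition, c_1 = 3, c_2 = -2.
q(ln 2) = (3)(2^4)(-1) + (-2)(2^2)(-1) = -40.

-40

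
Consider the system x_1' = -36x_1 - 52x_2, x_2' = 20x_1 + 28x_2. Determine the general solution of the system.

Coefficient matrix A = [[-36, -52], [20, 28]].
Characteristic polynomial det(A - λI) = λ^2 + 8λ + 32 = 0.
Eigenvalues λ = -4 ± 4i (complex conjugate pair).
For λ=-4+4i: an eigenvector is (-3,2) - i(-2,1) = (-3 + 2i, 2 - i).
A real fundamental pair from Re and Im of e^((-4+4i)t)v: X_1 = e^(-4t)(cos(4t)·(-3,2) + sin(4t)·(-2,1)), X_2 = e^(-4t)(sin(4t)·(-3,2) - cos(4t)·(-2,1)).
General solution: K_1X_1 + K_2X_2.

x_1(t) = -2K_1e^(-4t)sin(4t) - 3K_1e^(-4t)cos(4t) - 3K_2e^(-4t)sin(4t) + 2K_2e^(-4t)cos(4t), x_2(t) = K_1e^(-4t)sin(4t) + 2K_1e^(-4t)cos(4t) + 2K_2e^(-4t)sin(4t) - K_2e^(-4t)cos(4t)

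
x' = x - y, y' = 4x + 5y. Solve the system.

x(t) = -K_1e^(3t) - K_2te^(3t), y(t) = 2K_1e^(3t) + 2K_2te^(3t) + K_2e^(3t)

Coefficient matrix A = [[1, -1], [4, 5]].
Characteristic polynomial det(A - λI) = λ^2 - 6λ + 9 = 0.
Single eigenvalue λ = 3 with algebraic multiplicity 2.
Eigenvector v = (-1,2); generalized eigenvector w with (A-λI)w=v is (0,1).
General solution: e^(3t)[K_1·v + K_2·(t·v + w)].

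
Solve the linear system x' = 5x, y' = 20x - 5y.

Coefficient matrix A = [[5, 0], [20, -5]].
Characteristic polynomial det(A - λI) = λ^2 - 25 = 0.
Eigenvalues λ = 5, -5.
For λ=5: (A-λI) row 2 is [20, -10], so an eigenvector is (-1, -2).
For λ=-5: (A-λI) row 1 is [10, 0], so an eigenvector is (0, 1).
General solution: K_1e^(5t)(-1,-2) + K_2e^(-5t)(0,1).

x(t) = -K_1e^(5t), y(t) = -2K_1e^(5t) + K_2e^(-5t)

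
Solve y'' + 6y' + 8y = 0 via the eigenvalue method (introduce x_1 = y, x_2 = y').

Let x_1 = y, x_2 = y'. Then x_1' = x_2 and x_2' = -8x_1 - 6x_2.
A = [[0,1],[-8,-6]]; det(A-λI) = λ^2 + 6λ + 8.
Eigenvalues λ = -2, -4 with eigenvectors (1,-2), (1,-4).

y(t) = C_1e^(-2t) + C_2e^(-4t)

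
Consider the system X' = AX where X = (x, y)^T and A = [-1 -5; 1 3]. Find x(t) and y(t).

x(t) = c_1e^(t)sin(t) + 2c_1e^(t)cos(t) + 2c_2e^(t)sin(t) - c_2e^(t)cos(t), y(t) = -c_1e^(t)cos(t) - c_2e^(t)sin(t)

Coefficient matrix A = [[-1, -5], [1, 3]].
Characteristic polynomial det(A - λI) = λ^2 - 2λ + 2 = 0.
Eigenvalues λ = 1 ± i (complex conjugate pair).
For λ=1+i: an eigenvector is (2,-1) - i(1,0) = (2 - i, -1).
A real fundamental pair from Re and Im of e^((1+i)t)v: X_1 = e^(t)(cos(t)·(2,-1) + sin(t)·(1,0)), X_2 = e^(t)(sin(t)·(2,-1) - cos(t)·(1,0)).
General solution: c_1X_1 + c_2X_2.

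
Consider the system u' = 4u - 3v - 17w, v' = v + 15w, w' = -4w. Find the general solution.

Coefficient matrix A = [[4, -3, -17], [0, 1, 15], [0, 0, -4]].
det(A - λI) = 0 gives eigenvalues λ = 1, 4, -4.
For λ=1: eigenvector (1,1,0).
For λ=4: eigenvector (1,0,0).
For λ=-4: eigenvector (1,-3,1).
General solution: K_1e^(t)(1,1,0) + K_2e^(4t)(1,0,0) + K_3e^(-4t)(1,-3,1).

u(t) = K_1e^(t) + K_2e^(4t) + K_3e^(-4t), v(t) = K_1e^(t) - 3K_3e^(-4t), w(t) = K_3e^(-4t)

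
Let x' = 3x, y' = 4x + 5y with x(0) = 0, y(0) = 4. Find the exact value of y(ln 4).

A = [[3,0],[4,5]]; eigenvalues λ = 5, 3.
Eigenvectors: (0,1) for λ=5, (1,-2) for λ=3.
From the initial condition, c_1 = 4, c_2 = 0.
y(ln 4) = (4)(4^5)(1) + (0)(4^3)(-2) = 4096.

4096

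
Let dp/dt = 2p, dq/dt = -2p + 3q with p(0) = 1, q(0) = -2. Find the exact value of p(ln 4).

16

A = [[2,0],[-2,3]]; eigenvalues λ = 3, 2.
Eigenvectors: (0,1) for λ=3, (-1,-2) for λ=2.
From the initial condition, c_1 = -4, c_2 = -1.
p(ln 4) = (-4)(4^3)(0) + (-1)(4^2)(-1) = 16.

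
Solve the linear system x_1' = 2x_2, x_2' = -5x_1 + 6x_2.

Coefficient matrix A = [[0, 2], [-5, 6]].
Characteristic polynomial det(A - λI) = λ^2 - 6λ + 10 = 0.
Eigenvalues λ = 3 ± i (complex conjugate pair).
For λ=3+i: an eigenvector is (-1,-2) - i(-1,-1) = (-1 + i, -2 + i).
A real fundamental pair from Re and Im of e^((3+i)t)v: X_1 = e^(3t)(cos(t)·(-1,-2) + sin(t)·(-1,-1)), X_2 = e^(3t)(sin(t)·(-1,-2) - cos(t)·(-1,-1)).
General solution: c_1X_1 + c_2X_2.

x_1(t) = -c_1e^(3t)sin(t) - c_1e^(3t)cos(t) - c_2e^(3t)sin(t) + c_2e^(3t)cos(t), x_2(t) = -c_1e^(3t)sin(t) - 2c_1e^(3t)cos(t) - 2c_2e^(3t)sin(t) + c_2e^(3t)cos(t)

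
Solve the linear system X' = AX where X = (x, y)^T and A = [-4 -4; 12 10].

Coefficient matrix A = [[-4, -4], [12, 10]].
Characteristic polynomial det(A - λI) = λ^2 - 6λ + 8 = 0.
Eigenvalues λ = 4, 2.
For λ=4: (A-λI) row 1 is [-8, -4], so an eigenvector is (1, -2).
For λ=2: (A-λI) row 1 is [-6, -4], so an eigenvector is (2, -3).
General solution: K_1e^(4t)(1,-2) + K_2e^(2t)(2,-3).

x(t) = K_1e^(4t) + 2K_2e^(2t), y(t) = -2K_1e^(4t) - 3K_2e^(2t)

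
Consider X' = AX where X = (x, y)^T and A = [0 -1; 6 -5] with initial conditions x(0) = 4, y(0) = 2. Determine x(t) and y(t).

Coefficient matrix A = [[0, -1], [6, -5]].
Characteristic polynomial det(A - λI) = λ^2 + 5λ + 6 = 0.
Eigenvalues λ = -3, -2.
For λ=-3: (A-λI) row 1 is [3, -1], so an eigenvector is (1, 3).
For λ=-2: (A-λI) row 1 is [2, -1], so an eigenvector is (-1, -2).
General solution: C_1e^(-3t)(1,3) + C_2e^(-2t)(-1,-2).
Applying x(0)=4, y(0)=2 gives C_1=-6, C_2=-10.

x(t) = 10e^(-2t) - 6e^(-3t), y(t) = 20e^(-2t) - 18e^(-3t)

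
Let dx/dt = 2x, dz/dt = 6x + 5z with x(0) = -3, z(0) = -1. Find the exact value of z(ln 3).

A = [[2,0],[6,5]]; eigenvalues λ = 5, 2.
Eigenvectors: (0,1) for λ=5, (1,-2) for λ=2.
From the initial condition, c_1 = -7, c_2 = -3.
z(ln 3) = (-7)(3^5)(1) + (-3)(3^2)(-2) = -1647.

-1647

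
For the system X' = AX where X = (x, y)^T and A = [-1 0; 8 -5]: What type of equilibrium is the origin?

stable node

A = [[-1,0],[8,-5]]; det(A-λI) = λ^2 + 6λ + 5.
λ = -5, -1: both negative.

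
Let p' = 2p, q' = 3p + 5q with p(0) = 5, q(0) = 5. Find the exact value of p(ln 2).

A = [[2,0],[3,5]]; eigenvalues λ = 5, 2.
Eigenvectors: (0,1) for λ=5, (1,-1) for λ=2.
From the initial condition, c_1 = 10, c_2 = 5.
p(ln 2) = (10)(2^5)(0) + (5)(2^2)(1) = 20.

20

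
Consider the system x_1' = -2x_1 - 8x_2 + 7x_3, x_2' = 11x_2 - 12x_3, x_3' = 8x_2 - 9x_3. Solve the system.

x_1(t) = K_1e^(-2t) - 2K_2e^(3t) - K_3e^(-t), x_2(t) = 3K_2e^(3t) + K_3e^(-t), x_3(t) = 2K_2e^(3t) + K_3e^(-t)

Coefficient matrix A = [[-2, -8, 7], [0, 11, -12], [0, 8, -9]].
det(A - λI) = 0 gives eigenvalues λ = -2, 3, -1.
For λ=-2: eigenvector (1,0,0).
For λ=3: eigenvector (-2,3,2).
For λ=-1: eigenvector (-1,1,1).
General solution: K_1e^(-2t)(1,0,0) + K_2e^(3t)(-2,3,2) + K_3e^(-t)(-1,1,1).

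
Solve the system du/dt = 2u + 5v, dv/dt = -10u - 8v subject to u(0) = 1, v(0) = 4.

Coefficient matrix A = [[2, 5], [-10, -8]].
Characteristic polynomial det(A - λI) = λ^2 + 6λ + 34 = 0.
Eigenvalues λ = -3 ± 5i (complex conjugate pair).
For λ=-3+5i: an eigenvector is (1,-1) - i(0,-1) = (1, -1 + i).
A real fundamental pair from Re and Im of e^((-3+5i)t)v: X_1 = e^(-3t)(cos(5t)·(1,-1) + sin(5t)·(0,-1)), X_2 = e^(-3t)(sin(5t)·(1,-1) - cos(5t)·(0,-1)).
General solution: K_1X_1 + K_2X_2.
Applying u(0)=1, v(0)=4 gives K_1=1, K_2=5.

u(t) = 5e^(-3t)sin(5t) + e^(-3t)cos(5t), v(t) = -6e^(-3t)sin(5t) + 4e^(-3t)cos(5t)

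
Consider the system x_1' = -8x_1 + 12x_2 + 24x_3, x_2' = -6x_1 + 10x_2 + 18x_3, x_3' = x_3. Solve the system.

Coefficient matrix A = [[-8, 12, 24], [-6, 10, 18], [0, 0, 1]].
det(A - λI) = 0 gives eigenvalues λ = 1, -2, 4.
For λ=1: eigenvector (0,-2,1).
For λ=-2: eigenvector (2,1,0).
For λ=4: eigenvector (-1,-1,0).
General solution: K_1e^(t)(0,-2,1) + K_2e^(-2t)(2,1,0) + K_3e^(4t)(-1,-1,0).

x_1(t) = 2K_2e^(-2t) - K_3e^(4t), x_2(t) = -2K_1e^(t) + K_2e^(-2t) - K_3e^(4t), x_3(t) = K_1e^(t)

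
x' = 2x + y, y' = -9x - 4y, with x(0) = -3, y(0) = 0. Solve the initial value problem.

x(t) = -9te^(-t) - 3e^(-t), y(t) = 27te^(-t)

Coefficient matrix A = [[2, 1], [-9, -4]].
Characteristic polynomial det(A - λI) = λ^2 + 2λ + 1 = 0.
Single eigenvalue λ = -1 with algebraic multiplicity 2.
Eigenvector v = (1,-3); generalized eigenvector w with (A-λI)w=v is (1,-2).
General solution: e^(-t)[C_1·v + C_2·(t·v + w)].
Applying x(0)=-3, y(0)=0 gives C_1=6, C_2=-9.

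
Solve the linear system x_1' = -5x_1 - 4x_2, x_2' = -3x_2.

x_1(t) = K_1e^(-5t) - 2K_2e^(-3t), x_2(t) = K_2e^(-3t)

Coefficient matrix A = [[-5, -4], [0, -3]].
Characteristic polynomial det(A - λI) = λ^2 + 8λ + 15 = 0.
Eigenvalues λ = -5, -3.
For λ=-5: (A-λI) row 1 is [0, -4], so an eigenvector is (1, 0).
For λ=-3: (A-λI) row 1 is [-2, -4], so an eigenvector is (-2, 1).
General solution: K_1e^(-5t)(1,0) + K_2e^(-3t)(-2,1).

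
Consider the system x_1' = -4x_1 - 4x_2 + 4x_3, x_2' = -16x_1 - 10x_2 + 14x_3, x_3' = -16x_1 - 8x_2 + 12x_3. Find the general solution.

Coefficient matrix A = [[-4, -4, 4], [-16, -10, 14], [-16, -8, 12]].
det(A - λI) = 0 gives eigenvalues λ = -4, -2, 4.
For λ=-4: eigenvector (1,2,2).
For λ=-2: eigenvector (-2,-3,-4).
For λ=4: eigenvector (0,1,1).
General solution: K_1e^(-4t)(1,2,2) + K_2e^(-2t)(-2,-3,-4) + K_3e^(4t)(0,1,1).

x_1(t) = K_1e^(-4t) - 2K_2e^(-2t), x_2(t) = 2K_1e^(-4t) - 3K_2e^(-2t) + K_3e^(4t), x_3(t) = 2K_1e^(-4t) - 4K_2e^(-2t) + K_3e^(4t)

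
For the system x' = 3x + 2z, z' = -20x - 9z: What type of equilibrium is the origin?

A = [[3,2],[-20,-9]]; det(A-λI) = λ^2 + 6λ + 13.
λ = -3 ± 2i: negative real part.

stable spiral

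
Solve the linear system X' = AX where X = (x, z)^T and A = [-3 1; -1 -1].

Coefficient matrix A = [[-3, 1], [-1, -1]].
Characteristic polynomial det(A - λI) = λ^2 + 4λ + 4 = 0.
Single eigenvalue λ = -2 with algebraic multiplicity 2.
Eigenvector v = (-1,-1); generalized eigenvector w with (A-λI)w=v is (2,1).
General solution: e^(-2t)[C_1·v + C_2·(t·v + w)].

x(t) = -C_1e^(-2t) - C_2te^(-2t) + 2C_2e^(-2t), z(t) = -C_1e^(-2t) - C_2te^(-2t) + C_2e^(-2t)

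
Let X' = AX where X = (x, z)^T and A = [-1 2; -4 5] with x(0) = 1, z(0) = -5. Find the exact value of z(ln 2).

-82

A = [[-1,2],[-4,5]]; eigenvalues λ = 3, 1.
Eigenvectors: (-1,-2) for λ=3, (1,1) for λ=1.
From the initial condition, c_1 = 6, c_2 = 7.
z(ln 2) = (6)(2^3)(-2) + (7)(2^1)(1) = -82.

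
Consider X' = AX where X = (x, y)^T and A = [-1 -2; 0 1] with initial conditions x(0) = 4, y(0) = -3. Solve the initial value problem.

Coefficient matrix A = [[-1, -2], [0, 1]].
Characteristic polynomial det(A - λI) = λ^2 - 1 = 0.
Eigenvalues λ = -1, 1.
For λ=-1: (A-λI) row 1 is [0, -2], so an eigenvector is (-1, 0).
For λ=1: (A-λI) row 1 is [-2, -2], so an eigenvector is (1, -1).
General solution: C_1e^(-t)(-1,0) + C_2e^(t)(1,-1).
Applying x(0)=4, y(0)=-3 gives C_1=-1, C_2=3.

x(t) = 3e^(t) + e^(-t), y(t) = -3e^(t)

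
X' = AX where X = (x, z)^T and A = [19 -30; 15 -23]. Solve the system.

x(t) = 3K_1e^(-2t)sin(3t) - K_1e^(-2t)cos(3t) - K_2e^(-2t)sin(3t) - 3K_2e^(-2t)cos(3t), z(t) = 2K_1e^(-2t)sin(3t) - K_1e^(-2t)cos(3t) - K_2e^(-2t)sin(3t) - 2K_2e^(-2t)cos(3t)

Coefficient matrix A = [[19, -30], [15, -23]].
Characteristic polynomial det(A - λI) = λ^2 + 4λ + 13 = 0.
Eigenvalues λ = -2 ± 3i (complex conjugate pair).
For λ=-2+3i: an eigenvector is (-1,-1) - i(3,2) = (-1 - 3i, -1 - 2i).
A real fundamental pair from Re and Im of e^((-2+3i)t)v: X_1 = e^(-2t)(cos(3t)·(-1,-1) + sin(3t)·(3,2)), X_2 = e^(-2t)(sin(3t)·(-1,-1) - cos(3t)·(3,2)).
General solution: K_1X_1 + K_2X_2.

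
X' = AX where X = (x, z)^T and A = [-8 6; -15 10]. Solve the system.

x(t) = -C_1e^(t)sin(3t) + C_1e^(t)cos(3t) + C_2e^(t)sin(3t) + C_2e^(t)cos(3t), z(t) = -2C_1e^(t)sin(3t) + C_1e^(t)cos(3t) + C_2e^(t)sin(3t) + 2C_2e^(t)cos(3t)

Coefficient matrix A = [[-8, 6], [-15, 10]].
Characteristic polynomial det(A - λI) = λ^2 - 2λ + 10 = 0.
Eigenvalues λ = 1 ± 3i (complex conjugate pair).
For λ=1+3i: an eigenvector is (1,1) - i(-1,-2) = (1 + i, 1 + 2i).
A real fundamental pair from Re and Im of e^((1+3i)t)v: X_1 = e^(t)(cos(3t)·(1,1) + sin(3t)·(-1,-2)), X_2 = e^(t)(sin(3t)·(1,1) - cos(3t)·(-1,-2)).
General solution: C_1X_1 + C_2X_2.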